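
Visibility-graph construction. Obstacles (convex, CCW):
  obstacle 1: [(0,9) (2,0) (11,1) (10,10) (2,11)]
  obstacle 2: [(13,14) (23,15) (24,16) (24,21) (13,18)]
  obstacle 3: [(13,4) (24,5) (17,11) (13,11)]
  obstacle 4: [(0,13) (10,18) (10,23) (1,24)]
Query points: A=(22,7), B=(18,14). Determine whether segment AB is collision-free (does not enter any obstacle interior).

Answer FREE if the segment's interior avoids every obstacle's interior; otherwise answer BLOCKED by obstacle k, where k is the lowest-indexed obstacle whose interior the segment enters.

Obstacle 1 [(0,9) (2,0) (11,1) (10,10) (2,11)]:
  edge (0,9)–(2,0): clear
  edge (2,0)–(11,1): clear
  edge (11,1)–(10,10): clear
  edge (10,10)–(2,11): clear
  edge (2,11)–(0,9): clear
  midpoint (20,21/2) outside
  → clear
Obstacle 2 [(13,14) (23,15) (24,16) (24,21) (13,18)]:
  edge (13,14)–(23,15): clear
  edge (23,15)–(24,16): clear
  edge (24,16)–(24,21): clear
  edge (24,21)–(13,18): clear
  edge (13,18)–(13,14): clear
  midpoint (20,21/2) outside
  → clear
Obstacle 3 [(13,4) (24,5) (17,11) (13,11)]:
  edge (13,4)–(24,5): clear
  edge (24,5)–(17,11): clear
  edge (17,11)–(13,11): clear
  edge (13,11)–(13,4): clear
  midpoint (20,21/2) outside
  → clear
Obstacle 4 [(0,13) (10,18) (10,23) (1,24)]:
  edge (0,13)–(10,18): clear
  edge (10,18)–(10,23): clear
  edge (10,23)–(1,24): clear
  edge (1,24)–(0,13): clear
  midpoint (20,21/2) outside
  → clear

FREE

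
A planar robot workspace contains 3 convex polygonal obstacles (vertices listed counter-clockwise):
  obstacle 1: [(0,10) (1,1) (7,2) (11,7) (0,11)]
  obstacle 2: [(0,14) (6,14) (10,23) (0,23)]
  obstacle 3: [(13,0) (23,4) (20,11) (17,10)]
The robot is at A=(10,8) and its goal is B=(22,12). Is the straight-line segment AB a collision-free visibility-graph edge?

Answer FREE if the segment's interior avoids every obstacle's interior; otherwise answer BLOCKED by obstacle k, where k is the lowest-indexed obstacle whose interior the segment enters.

FREE

Obstacle 1 [(0,10) (1,1) (7,2) (11,7) (0,11)]:
  edge (0,10)–(1,1): clear
  edge (1,1)–(7,2): clear
  edge (7,2)–(11,7): clear
  edge (11,7)–(0,11): clear
  edge (0,11)–(0,10): clear
  midpoint (16,10) outside
  → clear
Obstacle 2 [(0,14) (6,14) (10,23) (0,23)]:
  edge (0,14)–(6,14): clear
  edge (6,14)–(10,23): clear
  edge (10,23)–(0,23): clear
  edge (0,23)–(0,14): clear
  midpoint (16,10) outside
  → clear
Obstacle 3 [(13,0) (23,4) (20,11) (17,10)]:
  edge (13,0)–(23,4): clear
  edge (23,4)–(20,11): clear
  edge (20,11)–(17,10): clear
  edge (17,10)–(13,0): clear
  midpoint (16,10) outside
  → clear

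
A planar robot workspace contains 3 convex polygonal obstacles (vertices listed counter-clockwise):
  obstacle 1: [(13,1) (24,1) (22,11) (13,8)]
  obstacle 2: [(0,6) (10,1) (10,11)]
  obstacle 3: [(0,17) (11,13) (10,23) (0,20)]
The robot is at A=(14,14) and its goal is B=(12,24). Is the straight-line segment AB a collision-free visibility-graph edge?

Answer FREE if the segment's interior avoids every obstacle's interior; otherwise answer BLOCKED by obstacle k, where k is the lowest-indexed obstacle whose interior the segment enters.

Obstacle 1 [(13,1) (24,1) (22,11) (13,8)]:
  edge (13,1)–(24,1): clear
  edge (24,1)–(22,11): clear
  edge (22,11)–(13,8): clear
  edge (13,8)–(13,1): clear
  midpoint (13,19) outside
  → clear
Obstacle 2 [(0,6) (10,1) (10,11)]:
  edge (0,6)–(10,1): clear
  edge (10,1)–(10,11): clear
  edge (10,11)–(0,6): clear
  midpoint (13,19) outside
  → clear
Obstacle 3 [(0,17) (11,13) (10,23) (0,20)]:
  edge (0,17)–(11,13): clear
  edge (11,13)–(10,23): clear
  edge (10,23)–(0,20): clear
  edge (0,20)–(0,17): clear
  midpoint (13,19) outside
  → clear

FREE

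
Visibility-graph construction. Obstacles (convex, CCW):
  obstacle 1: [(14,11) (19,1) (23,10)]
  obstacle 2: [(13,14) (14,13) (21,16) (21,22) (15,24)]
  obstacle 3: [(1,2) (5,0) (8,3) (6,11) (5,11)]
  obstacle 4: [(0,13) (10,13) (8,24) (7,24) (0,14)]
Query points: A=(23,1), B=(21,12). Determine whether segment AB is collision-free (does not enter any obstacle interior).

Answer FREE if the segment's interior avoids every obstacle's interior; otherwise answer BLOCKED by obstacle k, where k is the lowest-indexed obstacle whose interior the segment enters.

Obstacle 1 [(14,11) (19,1) (23,10)]:
  edge (14,11)–(19,1): clear
  edge (19,1)–(23,10): crosses AB
  edge (23,10)–(14,11): crosses AB
  → BLOCKED
Obstacle 2 [(13,14) (14,13) (21,16) (21,22) (15,24)]:
  edge (13,14)–(14,13): clear
  edge (14,13)–(21,16): clear
  edge (21,16)–(21,22): clear
  edge (21,22)–(15,24): clear
  edge (15,24)–(13,14): clear
  midpoint (22,13/2) outside
  → clear
Obstacle 3 [(1,2) (5,0) (8,3) (6,11) (5,11)]:
  edge (1,2)–(5,0): clear
  edge (5,0)–(8,3): clear
  edge (8,3)–(6,11): clear
  edge (6,11)–(5,11): clear
  edge (5,11)–(1,2): clear
  midpoint (22,13/2) outside
  → clear
Obstacle 4 [(0,13) (10,13) (8,24) (7,24) (0,14)]:
  edge (0,13)–(10,13): clear
  edge (10,13)–(8,24): clear
  edge (8,24)–(7,24): clear
  edge (7,24)–(0,14): clear
  edge (0,14)–(0,13): clear
  midpoint (22,13/2) outside
  → clear

BLOCKED by obstacle 1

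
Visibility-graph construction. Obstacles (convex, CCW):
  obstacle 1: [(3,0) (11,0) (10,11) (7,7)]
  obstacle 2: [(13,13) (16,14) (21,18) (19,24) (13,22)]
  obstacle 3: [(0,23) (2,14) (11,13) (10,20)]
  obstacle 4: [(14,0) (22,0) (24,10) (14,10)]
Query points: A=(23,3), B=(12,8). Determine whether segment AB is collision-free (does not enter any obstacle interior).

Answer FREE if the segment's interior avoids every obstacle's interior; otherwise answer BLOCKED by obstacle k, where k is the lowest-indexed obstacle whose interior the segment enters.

BLOCKED by obstacle 4

Obstacle 1 [(3,0) (11,0) (10,11) (7,7)]:
  edge (3,0)–(11,0): clear
  edge (11,0)–(10,11): clear
  edge (10,11)–(7,7): clear
  edge (7,7)–(3,0): clear
  midpoint (35/2,11/2) outside
  → clear
Obstacle 2 [(13,13) (16,14) (21,18) (19,24) (13,22)]:
  edge (13,13)–(16,14): clear
  edge (16,14)–(21,18): clear
  edge (21,18)–(19,24): clear
  edge (19,24)–(13,22): clear
  edge (13,22)–(13,13): clear
  midpoint (35/2,11/2) outside
  → clear
Obstacle 3 [(0,23) (2,14) (11,13) (10,20)]:
  edge (0,23)–(2,14): clear
  edge (2,14)–(11,13): clear
  edge (11,13)–(10,20): clear
  edge (10,20)–(0,23): clear
  midpoint (35/2,11/2) outside
  → clear
Obstacle 4 [(14,0) (22,0) (24,10) (14,10)]:
  edge (14,0)–(22,0): clear
  edge (22,0)–(24,10): crosses AB
  edge (24,10)–(14,10): clear
  edge (14,10)–(14,0): crosses AB
  → BLOCKED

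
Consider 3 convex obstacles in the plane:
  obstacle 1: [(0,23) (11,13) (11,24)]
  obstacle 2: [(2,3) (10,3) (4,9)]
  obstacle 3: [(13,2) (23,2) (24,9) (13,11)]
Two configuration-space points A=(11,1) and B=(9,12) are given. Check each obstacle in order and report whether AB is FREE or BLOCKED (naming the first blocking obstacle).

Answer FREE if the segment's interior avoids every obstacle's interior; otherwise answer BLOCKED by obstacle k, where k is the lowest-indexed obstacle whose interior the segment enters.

FREE

Obstacle 1 [(0,23) (11,13) (11,24)]:
  edge (0,23)–(11,13): clear
  edge (11,13)–(11,24): clear
  edge (11,24)–(0,23): clear
  midpoint (10,13/2) outside
  → clear
Obstacle 2 [(2,3) (10,3) (4,9)]:
  edge (2,3)–(10,3): clear
  edge (10,3)–(4,9): clear
  edge (4,9)–(2,3): clear
  midpoint (10,13/2) outside
  → clear
Obstacle 3 [(13,2) (23,2) (24,9) (13,11)]:
  edge (13,2)–(23,2): clear
  edge (23,2)–(24,9): clear
  edge (24,9)–(13,11): clear
  edge (13,11)–(13,2): clear
  midpoint (10,13/2) outside
  → clear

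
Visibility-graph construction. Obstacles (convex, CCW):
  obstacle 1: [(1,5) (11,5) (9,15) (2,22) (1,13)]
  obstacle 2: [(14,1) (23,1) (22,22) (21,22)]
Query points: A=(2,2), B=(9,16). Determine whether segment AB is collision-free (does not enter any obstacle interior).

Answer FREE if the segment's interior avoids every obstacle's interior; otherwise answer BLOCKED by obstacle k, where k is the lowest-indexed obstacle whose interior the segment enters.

Obstacle 1 [(1,5) (11,5) (9,15) (2,22) (1,13)]:
  edge (1,5)–(11,5): crosses AB
  edge (11,5)–(9,15): clear
  edge (9,15)–(2,22): crosses AB
  edge (2,22)–(1,13): clear
  edge (1,13)–(1,5): clear
  → BLOCKED
Obstacle 2 [(14,1) (23,1) (22,22) (21,22)]:
  edge (14,1)–(23,1): clear
  edge (23,1)–(22,22): clear
  edge (22,22)–(21,22): clear
  edge (21,22)–(14,1): clear
  midpoint (11/2,9) outside
  → clear

BLOCKED by obstacle 1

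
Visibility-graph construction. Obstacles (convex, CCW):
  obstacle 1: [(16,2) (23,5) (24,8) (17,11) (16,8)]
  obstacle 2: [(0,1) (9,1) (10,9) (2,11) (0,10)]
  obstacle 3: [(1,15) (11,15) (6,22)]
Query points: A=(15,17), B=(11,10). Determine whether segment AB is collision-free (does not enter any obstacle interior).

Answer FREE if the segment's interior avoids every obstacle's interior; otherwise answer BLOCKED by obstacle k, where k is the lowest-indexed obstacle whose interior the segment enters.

FREE

Obstacle 1 [(16,2) (23,5) (24,8) (17,11) (16,8)]:
  edge (16,2)–(23,5): clear
  edge (23,5)–(24,8): clear
  edge (24,8)–(17,11): clear
  edge (17,11)–(16,8): clear
  edge (16,8)–(16,2): clear
  midpoint (13,27/2) outside
  → clear
Obstacle 2 [(0,1) (9,1) (10,9) (2,11) (0,10)]:
  edge (0,1)–(9,1): clear
  edge (9,1)–(10,9): clear
  edge (10,9)–(2,11): clear
  edge (2,11)–(0,10): clear
  edge (0,10)–(0,1): clear
  midpoint (13,27/2) outside
  → clear
Obstacle 3 [(1,15) (11,15) (6,22)]:
  edge (1,15)–(11,15): clear
  edge (11,15)–(6,22): clear
  edge (6,22)–(1,15): clear
  midpoint (13,27/2) outside
  → clear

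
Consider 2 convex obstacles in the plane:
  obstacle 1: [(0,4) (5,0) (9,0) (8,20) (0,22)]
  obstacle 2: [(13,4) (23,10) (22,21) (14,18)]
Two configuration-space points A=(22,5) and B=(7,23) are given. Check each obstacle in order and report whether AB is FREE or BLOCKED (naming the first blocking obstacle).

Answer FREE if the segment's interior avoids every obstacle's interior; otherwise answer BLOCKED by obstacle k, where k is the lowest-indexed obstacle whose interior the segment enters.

Obstacle 1 [(0,4) (5,0) (9,0) (8,20) (0,22)]:
  edge (0,4)–(5,0): clear
  edge (5,0)–(9,0): clear
  edge (9,0)–(8,20): clear
  edge (8,20)–(0,22): clear
  edge (0,22)–(0,4): clear
  midpoint (29/2,14) outside
  → clear
Obstacle 2 [(13,4) (23,10) (22,21) (14,18)]:
  edge (13,4)–(23,10): crosses AB
  edge (23,10)–(22,21): clear
  edge (22,21)–(14,18): clear
  edge (14,18)–(13,4): crosses AB
  → BLOCKED

BLOCKED by obstacle 2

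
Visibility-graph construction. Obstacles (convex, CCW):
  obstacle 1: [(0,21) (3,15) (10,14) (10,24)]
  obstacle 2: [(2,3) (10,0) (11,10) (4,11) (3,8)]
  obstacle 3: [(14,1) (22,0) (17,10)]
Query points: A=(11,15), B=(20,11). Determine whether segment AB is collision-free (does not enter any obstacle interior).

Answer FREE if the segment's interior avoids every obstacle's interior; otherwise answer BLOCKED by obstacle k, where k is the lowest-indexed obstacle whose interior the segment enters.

Obstacle 1 [(0,21) (3,15) (10,14) (10,24)]:
  edge (0,21)–(3,15): clear
  edge (3,15)–(10,14): clear
  edge (10,14)–(10,24): clear
  edge (10,24)–(0,21): clear
  midpoint (31/2,13) outside
  → clear
Obstacle 2 [(2,3) (10,0) (11,10) (4,11) (3,8)]:
  edge (2,3)–(10,0): clear
  edge (10,0)–(11,10): clear
  edge (11,10)–(4,11): clear
  edge (4,11)–(3,8): clear
  edge (3,8)–(2,3): clear
  midpoint (31/2,13) outside
  → clear
Obstacle 3 [(14,1) (22,0) (17,10)]:
  edge (14,1)–(22,0): clear
  edge (22,0)–(17,10): clear
  edge (17,10)–(14,1): clear
  midpoint (31/2,13) outside
  → clear

FREE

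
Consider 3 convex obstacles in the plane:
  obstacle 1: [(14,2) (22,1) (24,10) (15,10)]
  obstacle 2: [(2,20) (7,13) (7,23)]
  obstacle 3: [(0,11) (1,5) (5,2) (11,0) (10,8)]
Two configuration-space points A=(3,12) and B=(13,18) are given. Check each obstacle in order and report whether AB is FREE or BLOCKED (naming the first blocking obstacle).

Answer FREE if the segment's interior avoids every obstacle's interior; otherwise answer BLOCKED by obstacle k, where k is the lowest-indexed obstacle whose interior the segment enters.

BLOCKED by obstacle 2

Obstacle 1 [(14,2) (22,1) (24,10) (15,10)]:
  edge (14,2)–(22,1): clear
  edge (22,1)–(24,10): clear
  edge (24,10)–(15,10): clear
  edge (15,10)–(14,2): clear
  midpoint (8,15) outside
  → clear
Obstacle 2 [(2,20) (7,13) (7,23)]:
  edge (2,20)–(7,13): crosses AB
  edge (7,13)–(7,23): crosses AB
  edge (7,23)–(2,20): clear
  → BLOCKED
Obstacle 3 [(0,11) (1,5) (5,2) (11,0) (10,8)]:
  edge (0,11)–(1,5): clear
  edge (1,5)–(5,2): clear
  edge (5,2)–(11,0): clear
  edge (11,0)–(10,8): clear
  edge (10,8)–(0,11): clear
  midpoint (8,15) outside
  → clear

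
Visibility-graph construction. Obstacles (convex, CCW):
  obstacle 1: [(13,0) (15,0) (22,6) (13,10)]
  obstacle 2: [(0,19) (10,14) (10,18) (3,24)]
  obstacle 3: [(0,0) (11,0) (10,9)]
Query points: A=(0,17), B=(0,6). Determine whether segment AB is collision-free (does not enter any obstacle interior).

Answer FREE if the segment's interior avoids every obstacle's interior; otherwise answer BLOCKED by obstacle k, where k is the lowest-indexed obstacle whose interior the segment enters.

Obstacle 1 [(13,0) (15,0) (22,6) (13,10)]:
  edge (13,0)–(15,0): clear
  edge (15,0)–(22,6): clear
  edge (22,6)–(13,10): clear
  edge (13,10)–(13,0): clear
  midpoint (0,23/2) outside
  → clear
Obstacle 2 [(0,19) (10,14) (10,18) (3,24)]:
  edge (0,19)–(10,14): clear
  edge (10,14)–(10,18): clear
  edge (10,18)–(3,24): clear
  edge (3,24)–(0,19): clear
  midpoint (0,23/2) outside
  → clear
Obstacle 3 [(0,0) (11,0) (10,9)]:
  edge (0,0)–(11,0): clear
  edge (11,0)–(10,9): clear
  edge (10,9)–(0,0): clear
  midpoint (0,23/2) outside
  → clear

FREE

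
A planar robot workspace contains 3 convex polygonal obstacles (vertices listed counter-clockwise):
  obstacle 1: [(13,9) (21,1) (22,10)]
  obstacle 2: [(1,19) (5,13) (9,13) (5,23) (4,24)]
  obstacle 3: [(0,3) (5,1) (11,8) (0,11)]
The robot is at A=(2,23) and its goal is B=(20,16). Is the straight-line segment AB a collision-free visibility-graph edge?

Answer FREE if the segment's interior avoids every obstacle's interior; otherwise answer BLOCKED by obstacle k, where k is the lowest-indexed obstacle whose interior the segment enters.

Obstacle 1 [(13,9) (21,1) (22,10)]:
  edge (13,9)–(21,1): clear
  edge (21,1)–(22,10): clear
  edge (22,10)–(13,9): clear
  midpoint (11,39/2) outside
  → clear
Obstacle 2 [(1,19) (5,13) (9,13) (5,23) (4,24)]:
  edge (1,19)–(5,13): clear
  edge (5,13)–(9,13): clear
  edge (9,13)–(5,23): crosses AB
  edge (5,23)–(4,24): clear
  edge (4,24)–(1,19): crosses AB
  → BLOCKED
Obstacle 3 [(0,3) (5,1) (11,8) (0,11)]:
  edge (0,3)–(5,1): clear
  edge (5,1)–(11,8): clear
  edge (11,8)–(0,11): clear
  edge (0,11)–(0,3): clear
  midpoint (11,39/2) outside
  → clear

BLOCKED by obstacle 2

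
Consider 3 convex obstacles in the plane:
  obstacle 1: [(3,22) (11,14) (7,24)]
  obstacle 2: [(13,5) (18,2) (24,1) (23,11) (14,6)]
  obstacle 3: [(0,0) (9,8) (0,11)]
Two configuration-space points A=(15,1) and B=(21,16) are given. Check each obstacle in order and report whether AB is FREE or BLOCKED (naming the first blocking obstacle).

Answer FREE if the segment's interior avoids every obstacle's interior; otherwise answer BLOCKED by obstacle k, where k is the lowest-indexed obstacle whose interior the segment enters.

Obstacle 1 [(3,22) (11,14) (7,24)]:
  edge (3,22)–(11,14): clear
  edge (11,14)–(7,24): clear
  edge (7,24)–(3,22): clear
  midpoint (18,17/2) outside
  → clear
Obstacle 2 [(13,5) (18,2) (24,1) (23,11) (14,6)]:
  edge (13,5)–(18,2): crosses AB
  edge (18,2)–(24,1): clear
  edge (24,1)–(23,11): clear
  edge (23,11)–(14,6): crosses AB
  edge (14,6)–(13,5): clear
  → BLOCKED
Obstacle 3 [(0,0) (9,8) (0,11)]:
  edge (0,0)–(9,8): clear
  edge (9,8)–(0,11): clear
  edge (0,11)–(0,0): clear
  midpoint (18,17/2) outside
  → clear

BLOCKED by obstacle 2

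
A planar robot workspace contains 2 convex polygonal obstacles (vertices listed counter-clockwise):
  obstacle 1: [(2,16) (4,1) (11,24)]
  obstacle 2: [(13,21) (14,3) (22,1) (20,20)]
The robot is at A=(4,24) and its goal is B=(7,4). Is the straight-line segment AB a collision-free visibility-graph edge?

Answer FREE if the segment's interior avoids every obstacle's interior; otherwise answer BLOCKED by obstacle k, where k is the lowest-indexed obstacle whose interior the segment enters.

Obstacle 1 [(2,16) (4,1) (11,24)]:
  edge (2,16)–(4,1): clear
  edge (4,1)–(11,24): crosses AB
  edge (11,24)–(2,16): crosses AB
  → BLOCKED
Obstacle 2 [(13,21) (14,3) (22,1) (20,20)]:
  edge (13,21)–(14,3): clear
  edge (14,3)–(22,1): clear
  edge (22,1)–(20,20): clear
  edge (20,20)–(13,21): clear
  midpoint (11/2,14) outside
  → clear

BLOCKED by obstacle 1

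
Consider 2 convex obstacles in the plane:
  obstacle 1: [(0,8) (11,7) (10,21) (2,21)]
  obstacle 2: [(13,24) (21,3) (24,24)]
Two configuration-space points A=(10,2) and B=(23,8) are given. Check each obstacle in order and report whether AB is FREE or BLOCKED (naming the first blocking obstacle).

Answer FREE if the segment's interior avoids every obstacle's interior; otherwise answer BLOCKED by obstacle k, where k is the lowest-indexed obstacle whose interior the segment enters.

Obstacle 1 [(0,8) (11,7) (10,21) (2,21)]:
  edge (0,8)–(11,7): clear
  edge (11,7)–(10,21): clear
  edge (10,21)–(2,21): clear
  edge (2,21)–(0,8): clear
  midpoint (33/2,5) outside
  → clear
Obstacle 2 [(13,24) (21,3) (24,24)]:
  edge (13,24)–(21,3): crosses AB
  edge (21,3)–(24,24): crosses AB
  edge (24,24)–(13,24): clear
  → BLOCKED

BLOCKED by obstacle 2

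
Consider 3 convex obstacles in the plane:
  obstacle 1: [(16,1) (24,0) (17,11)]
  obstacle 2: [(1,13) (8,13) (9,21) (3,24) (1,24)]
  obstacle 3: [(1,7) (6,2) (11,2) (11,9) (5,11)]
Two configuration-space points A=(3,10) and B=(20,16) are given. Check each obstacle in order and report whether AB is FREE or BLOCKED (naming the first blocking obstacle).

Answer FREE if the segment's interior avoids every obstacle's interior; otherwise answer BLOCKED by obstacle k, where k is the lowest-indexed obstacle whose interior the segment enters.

Obstacle 1 [(16,1) (24,0) (17,11)]:
  edge (16,1)–(24,0): clear
  edge (24,0)–(17,11): clear
  edge (17,11)–(16,1): clear
  midpoint (23/2,13) outside
  → clear
Obstacle 2 [(1,13) (8,13) (9,21) (3,24) (1,24)]:
  edge (1,13)–(8,13): clear
  edge (8,13)–(9,21): clear
  edge (9,21)–(3,24): clear
  edge (3,24)–(1,24): clear
  edge (1,24)–(1,13): clear
  midpoint (23/2,13) outside
  → clear
Obstacle 3 [(1,7) (6,2) (11,2) (11,9) (5,11)]:
  edge (1,7)–(6,2): clear
  edge (6,2)–(11,2): clear
  edge (11,2)–(11,9): clear
  edge (11,9)–(5,11): crosses AB
  edge (5,11)–(1,7): crosses AB
  → BLOCKED

BLOCKED by obstacle 3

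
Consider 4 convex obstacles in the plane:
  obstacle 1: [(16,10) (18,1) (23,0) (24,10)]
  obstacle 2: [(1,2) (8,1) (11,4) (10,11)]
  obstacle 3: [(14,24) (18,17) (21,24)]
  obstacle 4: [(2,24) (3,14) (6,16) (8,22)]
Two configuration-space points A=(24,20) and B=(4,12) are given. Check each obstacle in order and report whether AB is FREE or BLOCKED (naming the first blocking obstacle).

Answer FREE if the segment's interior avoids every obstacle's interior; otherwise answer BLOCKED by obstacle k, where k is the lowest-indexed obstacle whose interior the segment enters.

BLOCKED by obstacle 3

Obstacle 1 [(16,10) (18,1) (23,0) (24,10)]:
  edge (16,10)–(18,1): clear
  edge (18,1)–(23,0): clear
  edge (23,0)–(24,10): clear
  edge (24,10)–(16,10): clear
  midpoint (14,16) outside
  → clear
Obstacle 2 [(1,2) (8,1) (11,4) (10,11)]:
  edge (1,2)–(8,1): clear
  edge (8,1)–(11,4): clear
  edge (11,4)–(10,11): clear
  edge (10,11)–(1,2): clear
  midpoint (14,16) outside
  → clear
Obstacle 3 [(14,24) (18,17) (21,24)]:
  edge (14,24)–(18,17): crosses AB
  edge (18,17)–(21,24): crosses AB
  edge (21,24)–(14,24): clear
  → BLOCKED
Obstacle 4 [(2,24) (3,14) (6,16) (8,22)]:
  edge (2,24)–(3,14): clear
  edge (3,14)–(6,16): clear
  edge (6,16)–(8,22): clear
  edge (8,22)–(2,24): clear
  midpoint (14,16) outside
  → clear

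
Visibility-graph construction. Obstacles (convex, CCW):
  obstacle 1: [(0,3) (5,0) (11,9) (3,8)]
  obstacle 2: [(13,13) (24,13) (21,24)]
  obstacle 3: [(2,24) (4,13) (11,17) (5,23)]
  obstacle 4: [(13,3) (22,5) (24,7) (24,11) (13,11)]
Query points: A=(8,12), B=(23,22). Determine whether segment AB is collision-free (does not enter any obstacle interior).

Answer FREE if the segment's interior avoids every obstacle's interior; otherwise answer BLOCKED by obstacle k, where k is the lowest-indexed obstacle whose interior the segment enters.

BLOCKED by obstacle 2

Obstacle 1 [(0,3) (5,0) (11,9) (3,8)]:
  edge (0,3)–(5,0): clear
  edge (5,0)–(11,9): clear
  edge (11,9)–(3,8): clear
  edge (3,8)–(0,3): clear
  midpoint (31/2,17) outside
  → clear
Obstacle 2 [(13,13) (24,13) (21,24)]:
  edge (13,13)–(24,13): clear
  edge (24,13)–(21,24): crosses AB
  edge (21,24)–(13,13): crosses AB
  → BLOCKED
Obstacle 3 [(2,24) (4,13) (11,17) (5,23)]:
  edge (2,24)–(4,13): clear
  edge (4,13)–(11,17): clear
  edge (11,17)–(5,23): clear
  edge (5,23)–(2,24): clear
  midpoint (31/2,17) outside
  → clear
Obstacle 4 [(13,3) (22,5) (24,7) (24,11) (13,11)]:
  edge (13,3)–(22,5): clear
  edge (22,5)–(24,7): clear
  edge (24,7)–(24,11): clear
  edge (24,11)–(13,11): clear
  edge (13,11)–(13,3): clear
  midpoint (31/2,17) outside
  → clear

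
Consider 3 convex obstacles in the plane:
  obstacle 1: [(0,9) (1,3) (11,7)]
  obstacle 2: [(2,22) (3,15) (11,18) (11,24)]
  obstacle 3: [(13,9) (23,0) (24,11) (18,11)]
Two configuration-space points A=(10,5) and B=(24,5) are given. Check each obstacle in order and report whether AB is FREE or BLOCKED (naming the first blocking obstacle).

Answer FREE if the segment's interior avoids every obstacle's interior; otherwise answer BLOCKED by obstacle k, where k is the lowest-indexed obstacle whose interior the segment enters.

Obstacle 1 [(0,9) (1,3) (11,7)]:
  edge (0,9)–(1,3): clear
  edge (1,3)–(11,7): clear
  edge (11,7)–(0,9): clear
  midpoint (17,5) outside
  → clear
Obstacle 2 [(2,22) (3,15) (11,18) (11,24)]:
  edge (2,22)–(3,15): clear
  edge (3,15)–(11,18): clear
  edge (11,18)–(11,24): clear
  edge (11,24)–(2,22): clear
  midpoint (17,5) outside
  → clear
Obstacle 3 [(13,9) (23,0) (24,11) (18,11)]:
  edge (13,9)–(23,0): crosses AB
  edge (23,0)–(24,11): crosses AB
  edge (24,11)–(18,11): clear
  edge (18,11)–(13,9): clear
  → BLOCKED

BLOCKED by obstacle 3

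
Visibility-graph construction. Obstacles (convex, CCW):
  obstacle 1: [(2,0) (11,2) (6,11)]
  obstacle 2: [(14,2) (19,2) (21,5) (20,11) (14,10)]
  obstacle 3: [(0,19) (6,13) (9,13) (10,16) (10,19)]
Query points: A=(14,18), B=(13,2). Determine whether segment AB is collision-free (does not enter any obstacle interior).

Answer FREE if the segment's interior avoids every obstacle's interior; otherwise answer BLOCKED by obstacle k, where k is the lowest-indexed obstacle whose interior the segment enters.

Obstacle 1 [(2,0) (11,2) (6,11)]:
  edge (2,0)–(11,2): clear
  edge (11,2)–(6,11): clear
  edge (6,11)–(2,0): clear
  midpoint (27/2,10) outside
  → clear
Obstacle 2 [(14,2) (19,2) (21,5) (20,11) (14,10)]:
  edge (14,2)–(19,2): clear
  edge (19,2)–(21,5): clear
  edge (21,5)–(20,11): clear
  edge (20,11)–(14,10): clear
  edge (14,10)–(14,2): clear
  midpoint (27/2,10) outside
  → clear
Obstacle 3 [(0,19) (6,13) (9,13) (10,16) (10,19)]:
  edge (0,19)–(6,13): clear
  edge (6,13)–(9,13): clear
  edge (9,13)–(10,16): clear
  edge (10,16)–(10,19): clear
  edge (10,19)–(0,19): clear
  midpoint (27/2,10) outside
  → clear

FREE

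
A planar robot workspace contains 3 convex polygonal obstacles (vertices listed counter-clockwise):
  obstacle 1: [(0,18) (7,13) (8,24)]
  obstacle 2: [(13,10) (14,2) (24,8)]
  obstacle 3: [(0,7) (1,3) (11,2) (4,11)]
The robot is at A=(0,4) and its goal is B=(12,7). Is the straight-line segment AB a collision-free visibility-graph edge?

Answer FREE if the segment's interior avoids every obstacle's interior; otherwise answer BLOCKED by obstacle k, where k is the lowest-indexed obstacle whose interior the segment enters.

BLOCKED by obstacle 3

Obstacle 1 [(0,18) (7,13) (8,24)]:
  edge (0,18)–(7,13): clear
  edge (7,13)–(8,24): clear
  edge (8,24)–(0,18): clear
  midpoint (6,11/2) outside
  → clear
Obstacle 2 [(13,10) (14,2) (24,8)]:
  edge (13,10)–(14,2): clear
  edge (14,2)–(24,8): clear
  edge (24,8)–(13,10): clear
  midpoint (6,11/2) outside
  → clear
Obstacle 3 [(0,7) (1,3) (11,2) (4,11)]:
  edge (0,7)–(1,3): crosses AB
  edge (1,3)–(11,2): clear
  edge (11,2)–(4,11): crosses AB
  edge (4,11)–(0,7): clear
  → BLOCKED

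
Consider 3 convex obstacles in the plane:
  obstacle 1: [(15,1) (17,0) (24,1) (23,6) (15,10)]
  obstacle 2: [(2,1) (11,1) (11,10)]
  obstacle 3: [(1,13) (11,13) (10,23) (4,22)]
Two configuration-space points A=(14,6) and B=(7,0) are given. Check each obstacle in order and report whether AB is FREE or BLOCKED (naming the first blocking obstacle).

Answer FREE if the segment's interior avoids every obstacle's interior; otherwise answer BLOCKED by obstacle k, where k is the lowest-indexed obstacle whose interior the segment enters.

BLOCKED by obstacle 2

Obstacle 1 [(15,1) (17,0) (24,1) (23,6) (15,10)]:
  edge (15,1)–(17,0): clear
  edge (17,0)–(24,1): clear
  edge (24,1)–(23,6): clear
  edge (23,6)–(15,10): clear
  edge (15,10)–(15,1): clear
  midpoint (21/2,3) outside
  → clear
Obstacle 2 [(2,1) (11,1) (11,10)]:
  edge (2,1)–(11,1): crosses AB
  edge (11,1)–(11,10): crosses AB
  edge (11,10)–(2,1): clear
  → BLOCKED
Obstacle 3 [(1,13) (11,13) (10,23) (4,22)]:
  edge (1,13)–(11,13): clear
  edge (11,13)–(10,23): clear
  edge (10,23)–(4,22): clear
  edge (4,22)–(1,13): clear
  midpoint (21/2,3) outside
  → clear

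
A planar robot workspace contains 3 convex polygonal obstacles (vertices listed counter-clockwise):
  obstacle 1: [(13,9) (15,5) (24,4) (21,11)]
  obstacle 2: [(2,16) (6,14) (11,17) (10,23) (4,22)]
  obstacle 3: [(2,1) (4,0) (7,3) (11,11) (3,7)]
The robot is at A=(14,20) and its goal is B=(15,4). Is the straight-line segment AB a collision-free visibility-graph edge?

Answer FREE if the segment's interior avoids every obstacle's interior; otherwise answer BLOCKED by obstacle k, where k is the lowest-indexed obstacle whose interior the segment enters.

Obstacle 1 [(13,9) (15,5) (24,4) (21,11)]:
  edge (13,9)–(15,5): crosses AB
  edge (15,5)–(24,4): clear
  edge (24,4)–(21,11): clear
  edge (21,11)–(13,9): crosses AB
  → BLOCKED
Obstacle 2 [(2,16) (6,14) (11,17) (10,23) (4,22)]:
  edge (2,16)–(6,14): clear
  edge (6,14)–(11,17): clear
  edge (11,17)–(10,23): clear
  edge (10,23)–(4,22): clear
  edge (4,22)–(2,16): clear
  midpoint (29/2,12) outside
  → clear
Obstacle 3 [(2,1) (4,0) (7,3) (11,11) (3,7)]:
  edge (2,1)–(4,0): clear
  edge (4,0)–(7,3): clear
  edge (7,3)–(11,11): clear
  edge (11,11)–(3,7): clear
  edge (3,7)–(2,1): clear
  midpoint (29/2,12) outside
  → clear

BLOCKED by obstacle 1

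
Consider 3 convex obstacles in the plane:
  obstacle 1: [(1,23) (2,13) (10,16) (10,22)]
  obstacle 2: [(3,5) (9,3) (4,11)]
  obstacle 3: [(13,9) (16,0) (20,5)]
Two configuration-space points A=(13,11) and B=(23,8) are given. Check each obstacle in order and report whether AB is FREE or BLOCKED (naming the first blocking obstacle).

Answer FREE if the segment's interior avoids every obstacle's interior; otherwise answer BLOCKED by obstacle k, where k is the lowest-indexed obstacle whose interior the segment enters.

FREE

Obstacle 1 [(1,23) (2,13) (10,16) (10,22)]:
  edge (1,23)–(2,13): clear
  edge (2,13)–(10,16): clear
  edge (10,16)–(10,22): clear
  edge (10,22)–(1,23): clear
  midpoint (18,19/2) outside
  → clear
Obstacle 2 [(3,5) (9,3) (4,11)]:
  edge (3,5)–(9,3): clear
  edge (9,3)–(4,11): clear
  edge (4,11)–(3,5): clear
  midpoint (18,19/2) outside
  → clear
Obstacle 3 [(13,9) (16,0) (20,5)]:
  edge (13,9)–(16,0): clear
  edge (16,0)–(20,5): clear
  edge (20,5)–(13,9): clear
  midpoint (18,19/2) outside
  → clear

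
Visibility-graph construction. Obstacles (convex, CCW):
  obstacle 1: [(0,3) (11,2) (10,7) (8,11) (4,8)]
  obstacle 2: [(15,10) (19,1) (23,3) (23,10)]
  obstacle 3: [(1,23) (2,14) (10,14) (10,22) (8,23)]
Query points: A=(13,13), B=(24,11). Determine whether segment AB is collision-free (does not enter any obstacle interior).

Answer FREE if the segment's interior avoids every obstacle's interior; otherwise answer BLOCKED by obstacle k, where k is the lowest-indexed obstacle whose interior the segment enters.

FREE

Obstacle 1 [(0,3) (11,2) (10,7) (8,11) (4,8)]:
  edge (0,3)–(11,2): clear
  edge (11,2)–(10,7): clear
  edge (10,7)–(8,11): clear
  edge (8,11)–(4,8): clear
  edge (4,8)–(0,3): clear
  midpoint (37/2,12) outside
  → clear
Obstacle 2 [(15,10) (19,1) (23,3) (23,10)]:
  edge (15,10)–(19,1): clear
  edge (19,1)–(23,3): clear
  edge (23,3)–(23,10): clear
  edge (23,10)–(15,10): clear
  midpoint (37/2,12) outside
  → clear
Obstacle 3 [(1,23) (2,14) (10,14) (10,22) (8,23)]:
  edge (1,23)–(2,14): clear
  edge (2,14)–(10,14): clear
  edge (10,14)–(10,22): clear
  edge (10,22)–(8,23): clear
  edge (8,23)–(1,23): clear
  midpoint (37/2,12) outside
  → clear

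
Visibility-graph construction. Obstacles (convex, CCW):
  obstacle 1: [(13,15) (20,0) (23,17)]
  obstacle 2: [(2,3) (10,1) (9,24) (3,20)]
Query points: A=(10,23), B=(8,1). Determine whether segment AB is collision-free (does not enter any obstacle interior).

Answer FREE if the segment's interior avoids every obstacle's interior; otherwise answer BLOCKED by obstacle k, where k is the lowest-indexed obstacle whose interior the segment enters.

BLOCKED by obstacle 2

Obstacle 1 [(13,15) (20,0) (23,17)]:
  edge (13,15)–(20,0): clear
  edge (20,0)–(23,17): clear
  edge (23,17)–(13,15): clear
  midpoint (9,12) outside
  → clear
Obstacle 2 [(2,3) (10,1) (9,24) (3,20)]:
  edge (2,3)–(10,1): crosses AB
  edge (10,1)–(9,24): crosses AB
  edge (9,24)–(3,20): clear
  edge (3,20)–(2,3): clear
  → BLOCKED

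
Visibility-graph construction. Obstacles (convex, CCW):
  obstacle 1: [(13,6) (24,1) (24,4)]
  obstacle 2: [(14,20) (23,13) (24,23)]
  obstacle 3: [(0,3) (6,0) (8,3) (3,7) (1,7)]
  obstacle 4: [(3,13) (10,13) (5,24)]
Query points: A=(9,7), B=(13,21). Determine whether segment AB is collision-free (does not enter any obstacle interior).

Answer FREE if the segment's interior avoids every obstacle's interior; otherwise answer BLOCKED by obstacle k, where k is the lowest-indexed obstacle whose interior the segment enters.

FREE

Obstacle 1 [(13,6) (24,1) (24,4)]:
  edge (13,6)–(24,1): clear
  edge (24,1)–(24,4): clear
  edge (24,4)–(13,6): clear
  midpoint (11,14) outside
  → clear
Obstacle 2 [(14,20) (23,13) (24,23)]:
  edge (14,20)–(23,13): clear
  edge (23,13)–(24,23): clear
  edge (24,23)–(14,20): clear
  midpoint (11,14) outside
  → clear
Obstacle 3 [(0,3) (6,0) (8,3) (3,7) (1,7)]:
  edge (0,3)–(6,0): clear
  edge (6,0)–(8,3): clear
  edge (8,3)–(3,7): clear
  edge (3,7)–(1,7): clear
  edge (1,7)–(0,3): clear
  midpoint (11,14) outside
  → clear
Obstacle 4 [(3,13) (10,13) (5,24)]:
  edge (3,13)–(10,13): clear
  edge (10,13)–(5,24): clear
  edge (5,24)–(3,13): clear
  midpoint (11,14) outside
  → clear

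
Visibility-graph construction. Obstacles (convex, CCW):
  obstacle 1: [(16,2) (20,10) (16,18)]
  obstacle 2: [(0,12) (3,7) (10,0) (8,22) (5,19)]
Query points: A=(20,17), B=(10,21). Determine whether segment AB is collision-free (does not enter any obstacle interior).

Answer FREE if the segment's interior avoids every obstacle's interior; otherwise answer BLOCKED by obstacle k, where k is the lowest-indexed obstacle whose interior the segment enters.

FREE

Obstacle 1 [(16,2) (20,10) (16,18)]:
  edge (16,2)–(20,10): clear
  edge (20,10)–(16,18): clear
  edge (16,18)–(16,2): clear
  midpoint (15,19) outside
  → clear
Obstacle 2 [(0,12) (3,7) (10,0) (8,22) (5,19)]:
  edge (0,12)–(3,7): clear
  edge (3,7)–(10,0): clear
  edge (10,0)–(8,22): clear
  edge (8,22)–(5,19): clear
  edge (5,19)–(0,12): clear
  midpoint (15,19) outside
  → clear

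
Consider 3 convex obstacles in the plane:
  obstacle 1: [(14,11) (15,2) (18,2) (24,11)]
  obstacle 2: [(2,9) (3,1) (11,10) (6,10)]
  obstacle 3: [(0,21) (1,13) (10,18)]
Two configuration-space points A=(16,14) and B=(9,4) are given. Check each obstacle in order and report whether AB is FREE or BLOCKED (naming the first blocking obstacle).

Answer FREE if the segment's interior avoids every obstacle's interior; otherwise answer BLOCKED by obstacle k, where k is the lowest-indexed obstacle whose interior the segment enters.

Obstacle 1 [(14,11) (15,2) (18,2) (24,11)]:
  edge (14,11)–(15,2): clear
  edge (15,2)–(18,2): clear
  edge (18,2)–(24,11): clear
  edge (24,11)–(14,11): clear
  midpoint (25/2,9) outside
  → clear
Obstacle 2 [(2,9) (3,1) (11,10) (6,10)]:
  edge (2,9)–(3,1): clear
  edge (3,1)–(11,10): clear
  edge (11,10)–(6,10): clear
  edge (6,10)–(2,9): clear
  midpoint (25/2,9) outside
  → clear
Obstacle 3 [(0,21) (1,13) (10,18)]:
  edge (0,21)–(1,13): clear
  edge (1,13)–(10,18): clear
  edge (10,18)–(0,21): clear
  midpoint (25/2,9) outside
  → clear

FREE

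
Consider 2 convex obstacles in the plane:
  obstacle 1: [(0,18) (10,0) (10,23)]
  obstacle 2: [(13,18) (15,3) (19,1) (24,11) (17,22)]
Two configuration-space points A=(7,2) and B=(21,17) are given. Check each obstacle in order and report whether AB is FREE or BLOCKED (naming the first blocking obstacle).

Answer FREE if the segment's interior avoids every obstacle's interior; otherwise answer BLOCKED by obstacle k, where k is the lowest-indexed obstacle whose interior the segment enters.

BLOCKED by obstacle 1

Obstacle 1 [(0,18) (10,0) (10,23)]:
  edge (0,18)–(10,0): crosses AB
  edge (10,0)–(10,23): crosses AB
  edge (10,23)–(0,18): clear
  → BLOCKED
Obstacle 2 [(13,18) (15,3) (19,1) (24,11) (17,22)]:
  edge (13,18)–(15,3): crosses AB
  edge (15,3)–(19,1): clear
  edge (19,1)–(24,11): clear
  edge (24,11)–(17,22): crosses AB
  edge (17,22)–(13,18): clear
  → BLOCKED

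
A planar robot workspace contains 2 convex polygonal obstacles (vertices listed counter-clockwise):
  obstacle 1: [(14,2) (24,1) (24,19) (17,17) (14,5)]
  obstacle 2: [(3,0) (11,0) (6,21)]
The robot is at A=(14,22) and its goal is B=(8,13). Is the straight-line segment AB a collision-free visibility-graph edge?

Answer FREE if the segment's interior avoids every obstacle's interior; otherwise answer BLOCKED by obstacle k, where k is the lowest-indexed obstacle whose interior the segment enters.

Obstacle 1 [(14,2) (24,1) (24,19) (17,17) (14,5)]:
  edge (14,2)–(24,1): clear
  edge (24,1)–(24,19): clear
  edge (24,19)–(17,17): clear
  edge (17,17)–(14,5): clear
  edge (14,5)–(14,2): clear
  midpoint (11,35/2) outside
  → clear
Obstacle 2 [(3,0) (11,0) (6,21)]:
  edge (3,0)–(11,0): clear
  edge (11,0)–(6,21): clear
  edge (6,21)–(3,0): clear
  midpoint (11,35/2) outside
  → clear

FREE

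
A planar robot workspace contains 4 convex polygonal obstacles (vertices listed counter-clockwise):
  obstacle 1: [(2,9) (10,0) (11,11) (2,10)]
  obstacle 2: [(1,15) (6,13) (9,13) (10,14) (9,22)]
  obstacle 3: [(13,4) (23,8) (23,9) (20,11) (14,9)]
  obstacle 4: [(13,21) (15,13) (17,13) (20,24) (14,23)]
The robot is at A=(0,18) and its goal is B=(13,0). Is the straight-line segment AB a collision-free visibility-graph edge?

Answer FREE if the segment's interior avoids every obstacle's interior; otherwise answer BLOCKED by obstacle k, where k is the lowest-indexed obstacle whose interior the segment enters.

Obstacle 1 [(2,9) (10,0) (11,11) (2,10)]:
  edge (2,9)–(10,0): clear
  edge (10,0)–(11,11): crosses AB
  edge (11,11)–(2,10): crosses AB
  edge (2,10)–(2,9): clear
  → BLOCKED
Obstacle 2 [(1,15) (6,13) (9,13) (10,14) (9,22)]:
  edge (1,15)–(6,13): crosses AB
  edge (6,13)–(9,13): clear
  edge (9,13)–(10,14): clear
  edge (10,14)–(9,22): clear
  edge (9,22)–(1,15): crosses AB
  → BLOCKED
Obstacle 3 [(13,4) (23,8) (23,9) (20,11) (14,9)]:
  edge (13,4)–(23,8): clear
  edge (23,8)–(23,9): clear
  edge (23,9)–(20,11): clear
  edge (20,11)–(14,9): clear
  edge (14,9)–(13,4): clear
  midpoint (13/2,9) outside
  → clear
Obstacle 4 [(13,21) (15,13) (17,13) (20,24) (14,23)]:
  edge (13,21)–(15,13): clear
  edge (15,13)–(17,13): clear
  edge (17,13)–(20,24): clear
  edge (20,24)–(14,23): clear
  edge (14,23)–(13,21): clear
  midpoint (13/2,9) outside
  → clear

BLOCKED by obstacle 1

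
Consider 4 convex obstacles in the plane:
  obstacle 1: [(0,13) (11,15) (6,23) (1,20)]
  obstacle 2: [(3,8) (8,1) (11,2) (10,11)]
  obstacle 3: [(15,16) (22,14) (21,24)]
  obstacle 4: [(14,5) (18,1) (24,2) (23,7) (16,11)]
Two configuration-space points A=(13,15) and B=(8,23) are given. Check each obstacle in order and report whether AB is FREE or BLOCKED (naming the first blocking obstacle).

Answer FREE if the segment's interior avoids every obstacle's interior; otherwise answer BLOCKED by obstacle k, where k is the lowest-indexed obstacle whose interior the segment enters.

Obstacle 1 [(0,13) (11,15) (6,23) (1,20)]:
  edge (0,13)–(11,15): clear
  edge (11,15)–(6,23): clear
  edge (6,23)–(1,20): clear
  edge (1,20)–(0,13): clear
  midpoint (21/2,19) outside
  → clear
Obstacle 2 [(3,8) (8,1) (11,2) (10,11)]:
  edge (3,8)–(8,1): clear
  edge (8,1)–(11,2): clear
  edge (11,2)–(10,11): clear
  edge (10,11)–(3,8): clear
  midpoint (21/2,19) outside
  → clear
Obstacle 3 [(15,16) (22,14) (21,24)]:
  edge (15,16)–(22,14): clear
  edge (22,14)–(21,24): clear
  edge (21,24)–(15,16): clear
  midpoint (21/2,19) outside
  → clear
Obstacle 4 [(14,5) (18,1) (24,2) (23,7) (16,11)]:
  edge (14,5)–(18,1): clear
  edge (18,1)–(24,2): clear
  edge (24,2)–(23,7): clear
  edge (23,7)–(16,11): clear
  edge (16,11)–(14,5): clear
  midpoint (21/2,19) outside
  → clear

FREE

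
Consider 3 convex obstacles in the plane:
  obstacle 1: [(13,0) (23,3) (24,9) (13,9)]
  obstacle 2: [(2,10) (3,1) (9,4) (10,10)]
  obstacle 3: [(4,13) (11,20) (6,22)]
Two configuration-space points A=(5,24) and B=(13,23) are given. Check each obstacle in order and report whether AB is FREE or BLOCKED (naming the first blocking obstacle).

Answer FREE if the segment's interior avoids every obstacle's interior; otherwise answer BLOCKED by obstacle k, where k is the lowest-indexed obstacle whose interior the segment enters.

Obstacle 1 [(13,0) (23,3) (24,9) (13,9)]:
  edge (13,0)–(23,3): clear
  edge (23,3)–(24,9): clear
  edge (24,9)–(13,9): clear
  edge (13,9)–(13,0): clear
  midpoint (9,47/2) outside
  → clear
Obstacle 2 [(2,10) (3,1) (9,4) (10,10)]:
  edge (2,10)–(3,1): clear
  edge (3,1)–(9,4): clear
  edge (9,4)–(10,10): clear
  edge (10,10)–(2,10): clear
  midpoint (9,47/2) outside
  → clear
Obstacle 3 [(4,13) (11,20) (6,22)]:
  edge (4,13)–(11,20): clear
  edge (11,20)–(6,22): clear
  edge (6,22)–(4,13): clear
  midpoint (9,47/2) outside
  → clear

FREE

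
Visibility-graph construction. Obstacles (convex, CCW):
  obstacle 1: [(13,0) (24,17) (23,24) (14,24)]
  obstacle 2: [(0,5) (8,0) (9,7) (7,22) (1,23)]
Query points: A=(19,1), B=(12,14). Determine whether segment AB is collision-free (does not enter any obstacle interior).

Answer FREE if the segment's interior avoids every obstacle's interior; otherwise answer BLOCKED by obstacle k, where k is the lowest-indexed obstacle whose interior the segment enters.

BLOCKED by obstacle 1

Obstacle 1 [(13,0) (24,17) (23,24) (14,24)]:
  edge (13,0)–(24,17): crosses AB
  edge (24,17)–(23,24): clear
  edge (23,24)–(14,24): clear
  edge (14,24)–(13,0): crosses AB
  → BLOCKED
Obstacle 2 [(0,5) (8,0) (9,7) (7,22) (1,23)]:
  edge (0,5)–(8,0): clear
  edge (8,0)–(9,7): clear
  edge (9,7)–(7,22): clear
  edge (7,22)–(1,23): clear
  edge (1,23)–(0,5): clear
  midpoint (31/2,15/2) outside
  → clear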